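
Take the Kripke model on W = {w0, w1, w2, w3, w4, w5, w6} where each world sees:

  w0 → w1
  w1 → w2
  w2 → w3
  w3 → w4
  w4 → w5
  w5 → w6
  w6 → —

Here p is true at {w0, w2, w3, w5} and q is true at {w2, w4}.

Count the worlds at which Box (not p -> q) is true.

5

w0: successors {w1}; not p -> q there: w1:F. ✗
w1: successors {w2}; not p -> q there: w2:T. ✓
w2: successors {w3}; not p -> q there: w3:T. ✓
w3: successors {w4}; not p -> q there: w4:T. ✓
w4: successors {w5}; not p -> q there: w5:T. ✓
w5: successors {w6}; not p -> q there: w6:F. ✗
w6: no successors, so Box (not p -> q) holds vacuously. ✓
Satisfying worlds: {w1, w2, w3, w4, w6}.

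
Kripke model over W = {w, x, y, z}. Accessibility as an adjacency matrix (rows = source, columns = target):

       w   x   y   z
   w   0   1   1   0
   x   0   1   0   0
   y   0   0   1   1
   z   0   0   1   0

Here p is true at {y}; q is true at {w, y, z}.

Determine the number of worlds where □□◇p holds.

2

w: successors {x, y}; □◇p there: x:F, y:T. ✗
x: successors {x}; □◇p there: x:F. ✗
y: successors {y, z}; □◇p there: y:T, z:T. ✓
z: successors {y}; □◇p there: y:T. ✓
Satisfying worlds: {y, z}.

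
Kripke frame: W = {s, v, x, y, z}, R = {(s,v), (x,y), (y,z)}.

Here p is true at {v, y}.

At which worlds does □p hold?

{s, v, x, z}

s: successors {v}; p there: v:T. ✓
v: no successors, so □p holds vacuously. ✓
x: successors {y}; p there: y:T. ✓
y: successors {z}; p there: z:F. ✗
z: no successors, so □p holds vacuously. ✓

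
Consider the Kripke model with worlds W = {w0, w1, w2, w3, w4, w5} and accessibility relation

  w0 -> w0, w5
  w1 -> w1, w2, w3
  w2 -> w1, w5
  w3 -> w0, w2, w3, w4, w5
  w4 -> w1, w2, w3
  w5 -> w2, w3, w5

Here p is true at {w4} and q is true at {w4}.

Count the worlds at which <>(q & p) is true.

w0: successors {w0, w5}; q & p there: w0:F, w5:F. ✗
w1: successors {w1, w2, w3}; q & p there: w1:F, w2:F, w3:F. ✗
w2: successors {w1, w5}; q & p there: w1:F, w5:F. ✗
w3: successors {w0, w2, w3, w4, w5}; q & p there: w0:F, w2:F, w3:F, w4:T, w5:F. ✓
w4: successors {w1, w2, w3}; q & p there: w1:F, w2:F, w3:F. ✗
w5: successors {w2, w3, w5}; q & p there: w2:F, w3:F, w5:F. ✗
Satisfying worlds: {w3}.

1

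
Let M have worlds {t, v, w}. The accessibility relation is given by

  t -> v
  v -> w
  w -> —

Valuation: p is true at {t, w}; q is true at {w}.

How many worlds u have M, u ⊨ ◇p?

1

t: successors {v}; p there: v:F. ✗
v: successors {w}; p there: w:T. ✓
w: no successors, so ◇p fails. ✗
Satisfying worlds: {v}.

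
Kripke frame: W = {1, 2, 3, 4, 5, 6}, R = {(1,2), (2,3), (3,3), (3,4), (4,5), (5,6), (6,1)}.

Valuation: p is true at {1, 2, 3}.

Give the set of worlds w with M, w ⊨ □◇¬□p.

{1, 2, 3}

1: successors {2}; ◇¬□p there: 2:T. ✓
2: successors {3}; ◇¬□p there: 3:T. ✓
3: successors {3, 4}; ◇¬□p there: 3:T, 4:T. ✓
4: successors {5}; ◇¬□p there: 5:F. ✗
5: successors {6}; ◇¬□p there: 6:F. ✗
6: successors {1}; ◇¬□p there: 1:F. ✗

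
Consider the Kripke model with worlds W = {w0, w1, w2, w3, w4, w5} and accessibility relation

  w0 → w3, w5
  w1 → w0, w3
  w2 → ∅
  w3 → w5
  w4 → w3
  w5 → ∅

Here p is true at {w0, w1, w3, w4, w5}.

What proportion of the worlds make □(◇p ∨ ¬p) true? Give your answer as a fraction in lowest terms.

w0: successors {w3, w5}; ◇p ∨ ¬p there: w3:T, w5:F. ✗
w1: successors {w0, w3}; ◇p ∨ ¬p there: w0:T, w3:T. ✓
w2: no successors, so □(◇p ∨ ¬p) holds vacuously. ✓
w3: successors {w5}; ◇p ∨ ¬p there: w5:F. ✗
w4: successors {w3}; ◇p ∨ ¬p there: w3:T. ✓
w5: no successors, so □(◇p ∨ ¬p) holds vacuously. ✓
That's 4 of 6 worlds, so 4/6 = 2/3.

2/3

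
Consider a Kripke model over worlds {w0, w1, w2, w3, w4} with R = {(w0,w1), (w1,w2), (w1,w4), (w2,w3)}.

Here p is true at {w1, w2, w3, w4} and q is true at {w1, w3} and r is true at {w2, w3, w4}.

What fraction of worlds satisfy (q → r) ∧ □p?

w0: q → r is T, □p is T. ✓
w1: q → r is F, □p is T. ✗
w2: q → r is T, □p is T. ✓
w3: q → r is T, □p is T. ✓
w4: q → r is T, □p is T. ✓
That's 4 of 5 worlds, so 4/5.

4/5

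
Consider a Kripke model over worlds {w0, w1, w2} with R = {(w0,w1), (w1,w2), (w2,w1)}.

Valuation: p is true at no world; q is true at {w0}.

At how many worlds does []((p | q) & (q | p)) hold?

w0: successors {w1}; (p | q) & (q | p) there: w1:F. ✗
w1: successors {w2}; (p | q) & (q | p) there: w2:F. ✗
w2: successors {w1}; (p | q) & (q | p) there: w1:F. ✗
Satisfying worlds: ∅.

0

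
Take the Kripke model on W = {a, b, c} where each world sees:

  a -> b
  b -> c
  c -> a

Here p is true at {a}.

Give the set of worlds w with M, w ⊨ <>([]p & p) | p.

a: <>([]p & p) is F, p is T. ✓
b: <>([]p & p) is F, p is F. ✗
c: <>([]p & p) is F, p is F. ✗

{a}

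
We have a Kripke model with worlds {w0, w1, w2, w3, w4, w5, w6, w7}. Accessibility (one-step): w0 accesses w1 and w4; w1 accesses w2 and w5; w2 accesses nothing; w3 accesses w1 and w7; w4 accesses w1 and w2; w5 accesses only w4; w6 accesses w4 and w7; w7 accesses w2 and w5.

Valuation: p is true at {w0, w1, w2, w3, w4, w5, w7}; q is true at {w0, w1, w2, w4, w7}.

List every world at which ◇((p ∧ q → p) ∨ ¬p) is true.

{w0, w1, w3, w4, w5, w6, w7}

w0: successors {w1, w4}; (p ∧ q → p) ∨ ¬p there: w1:T, w4:T. ✓
w1: successors {w2, w5}; (p ∧ q → p) ∨ ¬p there: w2:T, w5:T. ✓
w2: no successors, so ◇((p ∧ q → p) ∨ ¬p) fails. ✗
w3: successors {w1, w7}; (p ∧ q → p) ∨ ¬p there: w1:T, w7:T. ✓
w4: successors {w1, w2}; (p ∧ q → p) ∨ ¬p there: w1:T, w2:T. ✓
w5: successors {w4}; (p ∧ q → p) ∨ ¬p there: w4:T. ✓
w6: successors {w4, w7}; (p ∧ q → p) ∨ ¬p there: w4:T, w7:T. ✓
w7: successors {w2, w5}; (p ∧ q → p) ∨ ¬p there: w2:T, w5:T. ✓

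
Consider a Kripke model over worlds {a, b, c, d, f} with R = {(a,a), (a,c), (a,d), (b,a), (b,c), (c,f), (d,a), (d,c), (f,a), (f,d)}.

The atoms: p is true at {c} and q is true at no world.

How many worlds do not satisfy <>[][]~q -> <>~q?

0

a: <>[][]~q is T, <>~q is T. ✓
b: <>[][]~q is T, <>~q is T. ✓
c: <>[][]~q is T, <>~q is T. ✓
d: <>[][]~q is T, <>~q is T. ✓
f: <>[][]~q is T, <>~q is T. ✓
Satisfying worlds: {a, b, c, d, f}.
So <>[][]~q -> <>~q fails at the other 0 worlds.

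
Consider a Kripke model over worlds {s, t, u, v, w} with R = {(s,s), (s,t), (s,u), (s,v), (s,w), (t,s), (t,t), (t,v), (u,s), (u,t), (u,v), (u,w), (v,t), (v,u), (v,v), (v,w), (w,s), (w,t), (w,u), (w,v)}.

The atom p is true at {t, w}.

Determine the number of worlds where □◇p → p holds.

s: □◇p is T, p is F. ✗
t: □◇p is T, p is T. ✓
u: □◇p is T, p is F. ✗
v: □◇p is T, p is F. ✗
w: □◇p is T, p is T. ✓
Satisfying worlds: {t, w}.

2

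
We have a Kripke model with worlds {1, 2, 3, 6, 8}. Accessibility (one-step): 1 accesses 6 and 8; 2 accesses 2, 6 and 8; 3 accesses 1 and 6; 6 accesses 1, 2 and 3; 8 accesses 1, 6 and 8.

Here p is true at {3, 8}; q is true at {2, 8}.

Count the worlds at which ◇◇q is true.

5

1: successors {6, 8}; ◇q there: 6:T, 8:T. ✓
2: successors {2, 6, 8}; ◇q there: 2:T, 6:T, 8:T. ✓
3: successors {1, 6}; ◇q there: 1:T, 6:T. ✓
6: successors {1, 2, 3}; ◇q there: 1:T, 2:T, 3:F. ✓
8: successors {1, 6, 8}; ◇q there: 1:T, 6:T, 8:T. ✓
Satisfying worlds: {1, 2, 3, 6, 8}.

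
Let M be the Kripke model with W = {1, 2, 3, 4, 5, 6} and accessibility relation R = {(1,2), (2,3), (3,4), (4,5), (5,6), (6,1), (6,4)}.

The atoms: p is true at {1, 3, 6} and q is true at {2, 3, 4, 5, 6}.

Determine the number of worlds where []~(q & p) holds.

4

1: successors {2}; ~(q & p) there: 2:T. ✓
2: successors {3}; ~(q & p) there: 3:F. ✗
3: successors {4}; ~(q & p) there: 4:T. ✓
4: successors {5}; ~(q & p) there: 5:T. ✓
5: successors {6}; ~(q & p) there: 6:F. ✗
6: successors {1, 4}; ~(q & p) there: 1:T, 4:T. ✓
Satisfying worlds: {1, 3, 4, 6}.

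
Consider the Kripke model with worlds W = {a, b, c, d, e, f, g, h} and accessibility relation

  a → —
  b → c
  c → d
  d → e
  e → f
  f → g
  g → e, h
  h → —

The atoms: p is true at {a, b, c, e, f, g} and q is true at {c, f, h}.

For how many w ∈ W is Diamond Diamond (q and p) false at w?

a: no successors, so Diamond Diamond (q and p) fails. ✗
b: successors {c}; Diamond (q and p) there: c:F. ✗
c: successors {d}; Diamond (q and p) there: d:F. ✗
d: successors {e}; Diamond (q and p) there: e:T. ✓
e: successors {f}; Diamond (q and p) there: f:F. ✗
f: successors {g}; Diamond (q and p) there: g:F. ✗
g: successors {e, h}; Diamond (q and p) there: e:T, h:F. ✓
h: no successors, so Diamond Diamond (q and p) fails. ✗
Satisfying worlds: {d, g}.
So Diamond Diamond (q and p) fails at the other 6 worlds.

6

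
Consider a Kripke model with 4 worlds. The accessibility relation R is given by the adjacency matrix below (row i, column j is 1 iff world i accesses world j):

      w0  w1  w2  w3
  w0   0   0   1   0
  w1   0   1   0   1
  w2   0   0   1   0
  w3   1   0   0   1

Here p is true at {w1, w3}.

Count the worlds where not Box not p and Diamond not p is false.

w0: not Box not p is F, Diamond not p is T. ✗
w1: not Box not p is T, Diamond not p is F. ✗
w2: not Box not p is F, Diamond not p is T. ✗
w3: not Box not p is T, Diamond not p is T. ✓
Satisfying worlds: {w3}.
So not Box not p and Diamond not p fails at the other 3 worlds.

3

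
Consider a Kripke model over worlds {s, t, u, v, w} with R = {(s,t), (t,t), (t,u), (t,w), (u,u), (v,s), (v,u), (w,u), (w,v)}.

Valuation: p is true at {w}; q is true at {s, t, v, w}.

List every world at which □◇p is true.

{s}

s: successors {t}; ◇p there: t:T. ✓
t: successors {t, u, w}; ◇p there: t:T, u:F, w:F. ✗
u: successors {u}; ◇p there: u:F. ✗
v: successors {s, u}; ◇p there: s:F, u:F. ✗
w: successors {u, v}; ◇p there: u:F, v:F. ✗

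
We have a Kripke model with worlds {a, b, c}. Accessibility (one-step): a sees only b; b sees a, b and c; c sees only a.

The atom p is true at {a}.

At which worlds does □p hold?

a: successors {b}; p there: b:F. ✗
b: successors {a, b, c}; p there: a:T, b:F, c:F. ✗
c: successors {a}; p there: a:T. ✓

{c}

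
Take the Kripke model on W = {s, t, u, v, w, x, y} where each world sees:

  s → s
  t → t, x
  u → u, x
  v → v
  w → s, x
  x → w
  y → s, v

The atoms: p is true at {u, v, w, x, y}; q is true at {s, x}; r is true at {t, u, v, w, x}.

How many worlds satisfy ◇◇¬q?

s: successors {s}; ◇¬q there: s:F. ✗
t: successors {t, x}; ◇¬q there: t:T, x:T. ✓
u: successors {u, x}; ◇¬q there: u:T, x:T. ✓
v: successors {v}; ◇¬q there: v:T. ✓
w: successors {s, x}; ◇¬q there: s:F, x:T. ✓
x: successors {w}; ◇¬q there: w:F. ✗
y: successors {s, v}; ◇¬q there: s:F, v:T. ✓
Satisfying worlds: {t, u, v, w, y}.

5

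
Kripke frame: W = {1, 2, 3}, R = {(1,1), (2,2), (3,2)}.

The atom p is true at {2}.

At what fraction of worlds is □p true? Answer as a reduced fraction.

2/3

1: successors {1}; p there: 1:F. ✗
2: successors {2}; p there: 2:T. ✓
3: successors {2}; p there: 2:T. ✓
That's 2 of 3 worlds, so 2/3.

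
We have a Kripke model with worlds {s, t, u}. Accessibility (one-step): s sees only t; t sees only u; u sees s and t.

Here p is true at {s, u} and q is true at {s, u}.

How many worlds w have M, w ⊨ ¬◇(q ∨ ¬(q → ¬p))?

s: ◇(q ∨ ¬(q → ¬p)) is F. ✓
t: ◇(q ∨ ¬(q → ¬p)) is T. ✗
u: ◇(q ∨ ¬(q → ¬p)) is T. ✗
Satisfying worlds: {s}.

1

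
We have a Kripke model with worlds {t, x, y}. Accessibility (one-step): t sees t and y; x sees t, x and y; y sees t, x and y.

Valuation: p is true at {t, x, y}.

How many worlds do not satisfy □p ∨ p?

t: □p is T, p is T. ✓
x: □p is T, p is T. ✓
y: □p is T, p is T. ✓
Satisfying worlds: {t, x, y}.
So □p ∨ p fails at the other 0 worlds.

0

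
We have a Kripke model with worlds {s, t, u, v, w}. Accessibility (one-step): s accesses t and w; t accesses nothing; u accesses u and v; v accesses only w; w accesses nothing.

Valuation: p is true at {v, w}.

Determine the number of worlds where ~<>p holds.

2

s: <>p is T. ✗
t: <>p is F. ✓
u: <>p is T. ✗
v: <>p is T. ✗
w: <>p is F. ✓
Satisfying worlds: {t, w}.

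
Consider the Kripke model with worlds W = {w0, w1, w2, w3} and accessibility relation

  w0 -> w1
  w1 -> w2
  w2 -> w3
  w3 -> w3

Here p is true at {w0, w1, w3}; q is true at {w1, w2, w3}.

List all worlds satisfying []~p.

{w1}

w0: successors {w1}; ~p there: w1:F. ✗
w1: successors {w2}; ~p there: w2:T. ✓
w2: successors {w3}; ~p there: w3:F. ✗
w3: successors {w3}; ~p there: w3:F. ✗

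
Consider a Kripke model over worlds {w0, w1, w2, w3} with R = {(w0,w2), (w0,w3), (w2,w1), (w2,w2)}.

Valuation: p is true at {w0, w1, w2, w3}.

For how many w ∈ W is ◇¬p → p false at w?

0

w0: ◇¬p is F, p is T. ✓
w1: ◇¬p is F, p is T. ✓
w2: ◇¬p is F, p is T. ✓
w3: ◇¬p is F, p is T. ✓
Satisfying worlds: {w0, w1, w2, w3}.
So ◇¬p → p fails at the other 0 worlds.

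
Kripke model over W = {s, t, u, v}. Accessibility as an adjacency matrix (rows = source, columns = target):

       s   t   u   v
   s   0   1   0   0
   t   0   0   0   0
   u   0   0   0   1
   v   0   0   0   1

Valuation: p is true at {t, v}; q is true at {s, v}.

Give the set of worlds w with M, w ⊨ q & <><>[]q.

{v}

s: q is T, <><>[]q is F. ✗
t: q is F, <><>[]q is F. ✗
u: q is F, <><>[]q is T. ✗
v: q is T, <><>[]q is T. ✓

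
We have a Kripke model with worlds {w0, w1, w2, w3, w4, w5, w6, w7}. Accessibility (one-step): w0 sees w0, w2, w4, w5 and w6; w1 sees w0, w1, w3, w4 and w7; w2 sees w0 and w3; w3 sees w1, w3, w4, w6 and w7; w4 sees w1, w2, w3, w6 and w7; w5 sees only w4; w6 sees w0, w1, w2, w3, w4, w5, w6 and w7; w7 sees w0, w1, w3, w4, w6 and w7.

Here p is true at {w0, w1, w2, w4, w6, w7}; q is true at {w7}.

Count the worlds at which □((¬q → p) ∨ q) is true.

1

w0: successors {w0, w2, w4, w5, w6}; (¬q → p) ∨ q there: w0:T, w2:T, w4:T, w5:F, w6:T. ✗
w1: successors {w0, w1, w3, w4, w7}; (¬q → p) ∨ q there: w0:T, w1:T, w3:F, w4:T, w7:T. ✗
w2: successors {w0, w3}; (¬q → p) ∨ q there: w0:T, w3:F. ✗
w3: successors {w1, w3, w4, w6, w7}; (¬q → p) ∨ q there: w1:T, w3:F, w4:T, w6:T, w7:T. ✗
w4: successors {w1, w2, w3, w6, w7}; (¬q → p) ∨ q there: w1:T, w2:T, w3:F, w6:T, w7:T. ✗
w5: successors {w4}; (¬q → p) ∨ q there: w4:T. ✓
w6: successors {w0, w1, w2, w3, w4, w5, w6, w7}; (¬q → p) ∨ q there: w0:T, w1:T, w2:T, w3:F, w4:T, w5:F, w6:T, w7:T. ✗
w7: successors {w0, w1, w3, w4, w6, w7}; (¬q → p) ∨ q there: w0:T, w1:T, w3:F, w4:T, w6:T, w7:T. ✗
Satisfying worlds: {w5}.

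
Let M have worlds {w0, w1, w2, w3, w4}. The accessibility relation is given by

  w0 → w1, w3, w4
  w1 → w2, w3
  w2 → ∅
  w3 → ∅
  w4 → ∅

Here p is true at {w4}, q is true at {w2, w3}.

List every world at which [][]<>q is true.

{w1, w2, w3, w4}

w0: successors {w1, w3, w4}; []<>q there: w1:F, w3:T, w4:T. ✗
w1: successors {w2, w3}; []<>q there: w2:T, w3:T. ✓
w2: no successors, so [][]<>q holds vacuously. ✓
w3: no successors, so [][]<>q holds vacuously. ✓
w4: no successors, so [][]<>q holds vacuously. ✓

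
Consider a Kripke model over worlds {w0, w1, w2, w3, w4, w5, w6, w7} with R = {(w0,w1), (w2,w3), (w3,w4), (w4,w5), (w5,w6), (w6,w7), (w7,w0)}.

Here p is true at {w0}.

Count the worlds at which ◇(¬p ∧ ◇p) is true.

1

w0: successors {w1}; ¬p ∧ ◇p there: w1:F. ✗
w1: no successors, so ◇(¬p ∧ ◇p) fails. ✗
w2: successors {w3}; ¬p ∧ ◇p there: w3:F. ✗
w3: successors {w4}; ¬p ∧ ◇p there: w4:F. ✗
w4: successors {w5}; ¬p ∧ ◇p there: w5:F. ✗
w5: successors {w6}; ¬p ∧ ◇p there: w6:F. ✗
w6: successors {w7}; ¬p ∧ ◇p there: w7:T. ✓
w7: successors {w0}; ¬p ∧ ◇p there: w0:F. ✗
Satisfying worlds: {w6}.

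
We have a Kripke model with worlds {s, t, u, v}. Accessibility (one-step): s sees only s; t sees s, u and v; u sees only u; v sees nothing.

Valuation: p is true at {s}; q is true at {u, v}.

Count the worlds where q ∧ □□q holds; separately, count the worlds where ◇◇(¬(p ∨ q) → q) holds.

For q ∧ □□q:
s: q is F, □□q is F. ✗
t: q is F, □□q is F. ✗
u: q is T, □□q is T. ✓
v: q is T, □□q is T. ✓
— 2 worlds.
For ◇◇(¬(p ∨ q) → q):
s: successors {s}; ◇(¬(p ∨ q) → q) there: s:T. ✓
t: successors {s, u, v}; ◇(¬(p ∨ q) → q) there: s:T, u:T, v:F. ✓
u: successors {u}; ◇(¬(p ∨ q) → q) there: u:T. ✓
v: no successors, so ◇◇(¬(p ∨ q) → q) fails. ✗
— 3 worlds.

2 and 3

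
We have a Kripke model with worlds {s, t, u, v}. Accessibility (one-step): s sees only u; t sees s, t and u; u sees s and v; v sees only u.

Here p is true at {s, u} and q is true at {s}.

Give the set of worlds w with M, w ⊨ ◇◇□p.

s: successors {u}; ◇□p there: u:T. ✓
t: successors {s, t, u}; ◇□p there: s:F, t:T, u:T. ✓
u: successors {s, v}; ◇□p there: s:F, v:F. ✗
v: successors {u}; ◇□p there: u:T. ✓

{s, t, v}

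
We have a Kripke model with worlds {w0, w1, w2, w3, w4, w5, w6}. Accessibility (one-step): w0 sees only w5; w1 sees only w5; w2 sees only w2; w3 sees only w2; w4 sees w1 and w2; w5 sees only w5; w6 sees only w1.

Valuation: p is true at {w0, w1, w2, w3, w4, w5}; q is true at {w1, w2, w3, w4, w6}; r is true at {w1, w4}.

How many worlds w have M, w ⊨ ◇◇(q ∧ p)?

w0: successors {w5}; ◇(q ∧ p) there: w5:F. ✗
w1: successors {w5}; ◇(q ∧ p) there: w5:F. ✗
w2: successors {w2}; ◇(q ∧ p) there: w2:T. ✓
w3: successors {w2}; ◇(q ∧ p) there: w2:T. ✓
w4: successors {w1, w2}; ◇(q ∧ p) there: w1:F, w2:T. ✓
w5: successors {w5}; ◇(q ∧ p) there: w5:F. ✗
w6: successors {w1}; ◇(q ∧ p) there: w1:F. ✗
Satisfying worlds: {w2, w3, w4}.

3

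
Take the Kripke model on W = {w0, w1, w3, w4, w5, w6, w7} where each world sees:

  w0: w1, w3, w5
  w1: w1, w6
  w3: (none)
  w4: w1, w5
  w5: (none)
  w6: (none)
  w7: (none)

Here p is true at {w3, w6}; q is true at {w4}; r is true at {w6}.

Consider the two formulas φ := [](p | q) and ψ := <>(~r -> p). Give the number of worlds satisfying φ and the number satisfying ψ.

4 and 2

For [](p | q):
w0: successors {w1, w3, w5}; p | q there: w1:F, w3:T, w5:F. ✗
w1: successors {w1, w6}; p | q there: w1:F, w6:T. ✗
w3: no successors, so [](p | q) holds vacuously. ✓
w4: successors {w1, w5}; p | q there: w1:F, w5:F. ✗
w5: no successors, so [](p | q) holds vacuously. ✓
w6: no successors, so [](p | q) holds vacuously. ✓
w7: no successors, so [](p | q) holds vacuously. ✓
— 4 worlds.
For <>(~r -> p):
w0: successors {w1, w3, w5}; ~r -> p there: w1:F, w3:T, w5:F. ✓
w1: successors {w1, w6}; ~r -> p there: w1:F, w6:T. ✓
w3: no successors, so <>(~r -> p) fails. ✗
w4: successors {w1, w5}; ~r -> p there: w1:F, w5:F. ✗
w5: no successors, so <>(~r -> p) fails. ✗
w6: no successors, so <>(~r -> p) fails. ✗
w7: no successors, so <>(~r -> p) fails. ✗
— 2 worlds.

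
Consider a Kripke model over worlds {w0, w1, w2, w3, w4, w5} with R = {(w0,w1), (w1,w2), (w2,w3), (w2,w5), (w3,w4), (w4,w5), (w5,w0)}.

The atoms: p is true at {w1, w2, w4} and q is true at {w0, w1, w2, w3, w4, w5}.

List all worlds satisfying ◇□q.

{w0, w1, w2, w3, w4, w5}

w0: successors {w1}; □q there: w1:T. ✓
w1: successors {w2}; □q there: w2:T. ✓
w2: successors {w3, w5}; □q there: w3:T, w5:T. ✓
w3: successors {w4}; □q there: w4:T. ✓
w4: successors {w5}; □q there: w5:T. ✓
w5: successors {w0}; □q there: w0:T. ✓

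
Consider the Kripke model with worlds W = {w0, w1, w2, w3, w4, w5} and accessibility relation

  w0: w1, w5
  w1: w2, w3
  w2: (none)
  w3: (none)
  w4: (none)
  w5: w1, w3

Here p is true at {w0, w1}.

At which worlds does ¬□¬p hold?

w0: □¬p is F. ✓
w1: □¬p is T. ✗
w2: □¬p is T. ✗
w3: □¬p is T. ✗
w4: □¬p is T. ✗
w5: □¬p is F. ✓

{w0, w5}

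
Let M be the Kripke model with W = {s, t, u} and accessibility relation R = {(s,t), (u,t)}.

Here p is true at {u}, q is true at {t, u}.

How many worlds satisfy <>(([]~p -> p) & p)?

s: successors {t}; ([]~p -> p) & p there: t:F. ✗
t: no successors, so <>(([]~p -> p) & p) fails. ✗
u: successors {t}; ([]~p -> p) & p there: t:F. ✗
Satisfying worlds: ∅.

0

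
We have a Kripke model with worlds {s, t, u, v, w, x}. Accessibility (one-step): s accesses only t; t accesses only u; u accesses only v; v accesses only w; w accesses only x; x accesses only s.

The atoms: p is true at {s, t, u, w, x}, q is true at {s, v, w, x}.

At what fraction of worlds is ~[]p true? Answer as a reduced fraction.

1/6

s: []p is T. ✗
t: []p is T. ✗
u: []p is F. ✓
v: []p is T. ✗
w: []p is T. ✗
x: []p is T. ✗
That's 1 of 6 worlds, so 1/6.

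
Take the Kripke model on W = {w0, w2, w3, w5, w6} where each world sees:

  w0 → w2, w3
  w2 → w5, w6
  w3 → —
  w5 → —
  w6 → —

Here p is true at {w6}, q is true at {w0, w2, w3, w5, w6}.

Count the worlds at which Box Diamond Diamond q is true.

w0: successors {w2, w3}; Diamond Diamond q there: w2:F, w3:F. ✗
w2: successors {w5, w6}; Diamond Diamond q there: w5:F, w6:F. ✗
w3: no successors, so Box Diamond Diamond q holds vacuously. ✓
w5: no successors, so Box Diamond Diamond q holds vacuously. ✓
w6: no successors, so Box Diamond Diamond q holds vacuously. ✓
Satisfying worlds: {w3, w5, w6}.

3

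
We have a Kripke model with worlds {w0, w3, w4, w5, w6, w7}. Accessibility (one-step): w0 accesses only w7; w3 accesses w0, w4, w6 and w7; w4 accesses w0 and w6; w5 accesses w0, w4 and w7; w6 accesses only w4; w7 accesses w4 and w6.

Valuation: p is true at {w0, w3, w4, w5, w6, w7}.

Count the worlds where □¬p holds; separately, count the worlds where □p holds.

0 and 6

For □¬p:
w0: successors {w7}; ¬p there: w7:F. ✗
w3: successors {w0, w4, w6, w7}; ¬p there: w0:F, w4:F, w6:F, w7:F. ✗
w4: successors {w0, w6}; ¬p there: w0:F, w6:F. ✗
w5: successors {w0, w4, w7}; ¬p there: w0:F, w4:F, w7:F. ✗
w6: successors {w4}; ¬p there: w4:F. ✗
w7: successors {w4, w6}; ¬p there: w4:F, w6:F. ✗
— 0 worlds.
For □p:
w0: successors {w7}; p there: w7:T. ✓
w3: successors {w0, w4, w6, w7}; p there: w0:T, w4:T, w6:T, w7:T. ✓
w4: successors {w0, w6}; p there: w0:T, w6:T. ✓
w5: successors {w0, w4, w7}; p there: w0:T, w4:T, w7:T. ✓
w6: successors {w4}; p there: w4:T. ✓
w7: successors {w4, w6}; p there: w4:T, w6:T. ✓
— 6 worlds.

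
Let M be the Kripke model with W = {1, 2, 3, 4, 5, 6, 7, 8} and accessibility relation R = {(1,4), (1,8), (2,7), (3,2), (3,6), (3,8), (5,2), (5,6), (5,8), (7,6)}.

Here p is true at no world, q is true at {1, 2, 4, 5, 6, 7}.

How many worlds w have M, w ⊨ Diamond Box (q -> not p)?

1: successors {4, 8}; Box (q -> not p) there: 4:T, 8:T. ✓
2: successors {7}; Box (q -> not p) there: 7:T. ✓
3: successors {2, 6, 8}; Box (q -> not p) there: 2:T, 6:T, 8:T. ✓
4: no successors, so Diamond Box (q -> not p) fails. ✗
5: successors {2, 6, 8}; Box (q -> not p) there: 2:T, 6:T, 8:T. ✓
6: no successors, so Diamond Box (q -> not p) fails. ✗
7: successors {6}; Box (q -> not p) there: 6:T. ✓
8: no successors, so Diamond Box (q -> not p) fails. ✗
Satisfying worlds: {1, 2, 3, 5, 7}.

5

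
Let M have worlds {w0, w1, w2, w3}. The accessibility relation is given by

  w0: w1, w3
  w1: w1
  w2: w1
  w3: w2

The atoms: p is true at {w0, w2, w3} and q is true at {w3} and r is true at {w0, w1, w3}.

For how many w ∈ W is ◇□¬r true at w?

1

w0: successors {w1, w3}; □¬r there: w1:F, w3:T. ✓
w1: successors {w1}; □¬r there: w1:F. ✗
w2: successors {w1}; □¬r there: w1:F. ✗
w3: successors {w2}; □¬r there: w2:F. ✗
Satisfying worlds: {w0}.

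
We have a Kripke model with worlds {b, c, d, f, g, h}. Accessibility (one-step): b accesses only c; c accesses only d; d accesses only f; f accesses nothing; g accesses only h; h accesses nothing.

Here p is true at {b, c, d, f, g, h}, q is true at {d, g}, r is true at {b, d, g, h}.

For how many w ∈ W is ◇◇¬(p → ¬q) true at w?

1

b: successors {c}; ◇¬(p → ¬q) there: c:T. ✓
c: successors {d}; ◇¬(p → ¬q) there: d:F. ✗
d: successors {f}; ◇¬(p → ¬q) there: f:F. ✗
f: no successors, so ◇◇¬(p → ¬q) fails. ✗
g: successors {h}; ◇¬(p → ¬q) there: h:F. ✗
h: no successors, so ◇◇¬(p → ¬q) fails. ✗
Satisfying worlds: {b}.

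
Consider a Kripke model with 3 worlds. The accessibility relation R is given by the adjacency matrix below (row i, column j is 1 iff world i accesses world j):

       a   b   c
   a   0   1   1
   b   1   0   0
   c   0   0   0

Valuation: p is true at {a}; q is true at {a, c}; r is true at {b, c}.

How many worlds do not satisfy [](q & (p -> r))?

2

a: successors {b, c}; q & (p -> r) there: b:F, c:T. ✗
b: successors {a}; q & (p -> r) there: a:F. ✗
c: no successors, so [](q & (p -> r)) holds vacuously. ✓
Satisfying worlds: {c}.
So [](q & (p -> r)) fails at the other 2 worlds.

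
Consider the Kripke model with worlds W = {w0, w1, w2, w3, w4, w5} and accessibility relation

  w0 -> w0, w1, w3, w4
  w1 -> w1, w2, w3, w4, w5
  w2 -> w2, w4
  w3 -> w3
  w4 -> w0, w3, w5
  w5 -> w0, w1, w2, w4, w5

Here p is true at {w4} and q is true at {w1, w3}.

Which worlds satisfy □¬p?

w0: successors {w0, w1, w3, w4}; ¬p there: w0:T, w1:T, w3:T, w4:F. ✗
w1: successors {w1, w2, w3, w4, w5}; ¬p there: w1:T, w2:T, w3:T, w4:F, w5:T. ✗
w2: successors {w2, w4}; ¬p there: w2:T, w4:F. ✗
w3: successors {w3}; ¬p there: w3:T. ✓
w4: successors {w0, w3, w5}; ¬p there: w0:T, w3:T, w5:T. ✓
w5: successors {w0, w1, w2, w4, w5}; ¬p there: w0:T, w1:T, w2:T, w4:F, w5:T. ✗

{w3, w4}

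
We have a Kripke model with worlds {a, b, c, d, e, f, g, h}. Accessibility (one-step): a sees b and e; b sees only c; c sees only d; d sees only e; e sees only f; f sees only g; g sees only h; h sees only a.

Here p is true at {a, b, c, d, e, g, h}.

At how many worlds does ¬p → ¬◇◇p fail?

1

a: ¬p is F, ¬◇◇p is F. ✓
b: ¬p is F, ¬◇◇p is F. ✓
c: ¬p is F, ¬◇◇p is F. ✓
d: ¬p is F, ¬◇◇p is T. ✓
e: ¬p is F, ¬◇◇p is F. ✓
f: ¬p is T, ¬◇◇p is F. ✗
g: ¬p is F, ¬◇◇p is F. ✓
h: ¬p is F, ¬◇◇p is F. ✓
Satisfying worlds: {a, b, c, d, e, g, h}.
So ¬p → ¬◇◇p fails at the other 1 world.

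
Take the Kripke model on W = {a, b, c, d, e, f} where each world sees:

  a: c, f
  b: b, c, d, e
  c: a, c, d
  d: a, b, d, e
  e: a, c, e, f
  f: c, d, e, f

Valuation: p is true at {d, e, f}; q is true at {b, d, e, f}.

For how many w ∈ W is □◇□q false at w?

6

a: successors {c, f}; ◇□q there: c:F, f:F. ✗
b: successors {b, c, d, e}; ◇□q there: b:F, c:F, d:F, e:F. ✗
c: successors {a, c, d}; ◇□q there: a:F, c:F, d:F. ✗
d: successors {a, b, d, e}; ◇□q there: a:F, b:F, d:F, e:F. ✗
e: successors {a, c, e, f}; ◇□q there: a:F, c:F, e:F, f:F. ✗
f: successors {c, d, e, f}; ◇□q there: c:F, d:F, e:F, f:F. ✗
Satisfying worlds: ∅.
So □◇□q fails at the other 6 worlds.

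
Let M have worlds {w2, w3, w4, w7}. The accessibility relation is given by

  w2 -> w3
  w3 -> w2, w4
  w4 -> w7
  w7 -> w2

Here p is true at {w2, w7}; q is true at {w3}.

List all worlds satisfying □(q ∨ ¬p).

w2: successors {w3}; q ∨ ¬p there: w3:T. ✓
w3: successors {w2, w4}; q ∨ ¬p there: w2:F, w4:T. ✗
w4: successors {w7}; q ∨ ¬p there: w7:F. ✗
w7: successors {w2}; q ∨ ¬p there: w2:F. ✗

{w2}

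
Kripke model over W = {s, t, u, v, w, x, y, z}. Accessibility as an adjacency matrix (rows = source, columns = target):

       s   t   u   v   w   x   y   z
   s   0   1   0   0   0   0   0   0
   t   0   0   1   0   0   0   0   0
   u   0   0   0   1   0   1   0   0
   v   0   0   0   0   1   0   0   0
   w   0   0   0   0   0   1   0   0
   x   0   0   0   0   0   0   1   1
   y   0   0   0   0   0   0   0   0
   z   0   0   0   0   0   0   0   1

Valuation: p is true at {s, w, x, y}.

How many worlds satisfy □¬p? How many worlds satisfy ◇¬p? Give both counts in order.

4 and 5

For □¬p:
s: successors {t}; ¬p there: t:T. ✓
t: successors {u}; ¬p there: u:T. ✓
u: successors {v, x}; ¬p there: v:T, x:F. ✗
v: successors {w}; ¬p there: w:F. ✗
w: successors {x}; ¬p there: x:F. ✗
x: successors {y, z}; ¬p there: y:F, z:T. ✗
y: no successors, so □¬p holds vacuously. ✓
z: successors {z}; ¬p there: z:T. ✓
— 4 worlds.
For ◇¬p:
s: successors {t}; ¬p there: t:T. ✓
t: successors {u}; ¬p there: u:T. ✓
u: successors {v, x}; ¬p there: v:T, x:F. ✓
v: successors {w}; ¬p there: w:F. ✗
w: successors {x}; ¬p there: x:F. ✗
x: successors {y, z}; ¬p there: y:F, z:T. ✓
y: no successors, so ◇¬p fails. ✗
z: successors {z}; ¬p there: z:T. ✓
— 5 worlds.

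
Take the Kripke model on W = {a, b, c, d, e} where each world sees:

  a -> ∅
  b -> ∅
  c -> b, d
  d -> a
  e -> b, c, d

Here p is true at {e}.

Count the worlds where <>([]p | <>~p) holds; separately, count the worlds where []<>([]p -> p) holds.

For <>([]p | <>~p):
a: no successors, so <>([]p | <>~p) fails. ✗
b: no successors, so <>([]p | <>~p) fails. ✗
c: successors {b, d}; []p | <>~p there: b:T, d:T. ✓
d: successors {a}; []p | <>~p there: a:T. ✓
e: successors {b, c, d}; []p | <>~p there: b:T, c:T, d:T. ✓
— 3 worlds.
For []<>([]p -> p):
a: no successors, so []<>([]p -> p) holds vacuously. ✓
b: no successors, so []<>([]p -> p) holds vacuously. ✓
c: successors {b, d}; <>([]p -> p) there: b:F, d:F. ✗
d: successors {a}; <>([]p -> p) there: a:F. ✗
e: successors {b, c, d}; <>([]p -> p) there: b:F, c:T, d:F. ✗
— 2 worlds.

3 and 2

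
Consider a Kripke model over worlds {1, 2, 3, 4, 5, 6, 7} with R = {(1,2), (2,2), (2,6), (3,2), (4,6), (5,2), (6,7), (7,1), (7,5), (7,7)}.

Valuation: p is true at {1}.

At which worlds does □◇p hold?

{6}

1: successors {2}; ◇p there: 2:F. ✗
2: successors {2, 6}; ◇p there: 2:F, 6:F. ✗
3: successors {2}; ◇p there: 2:F. ✗
4: successors {6}; ◇p there: 6:F. ✗
5: successors {2}; ◇p there: 2:F. ✗
6: successors {7}; ◇p there: 7:T. ✓
7: successors {1, 5, 7}; ◇p there: 1:F, 5:F, 7:T. ✗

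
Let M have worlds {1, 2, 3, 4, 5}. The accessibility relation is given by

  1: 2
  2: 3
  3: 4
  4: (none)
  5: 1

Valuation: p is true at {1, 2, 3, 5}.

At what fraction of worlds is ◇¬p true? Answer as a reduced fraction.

1/5

1: successors {2}; ¬p there: 2:F. ✗
2: successors {3}; ¬p there: 3:F. ✗
3: successors {4}; ¬p there: 4:T. ✓
4: no successors, so ◇¬p fails. ✗
5: successors {1}; ¬p there: 1:F. ✗
That's 1 of 5 worlds, so 1/5.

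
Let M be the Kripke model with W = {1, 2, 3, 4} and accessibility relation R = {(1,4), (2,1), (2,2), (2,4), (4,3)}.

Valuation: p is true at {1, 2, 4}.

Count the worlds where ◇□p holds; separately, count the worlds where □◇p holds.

2 and 1

For ◇□p:
1: successors {4}; □p there: 4:F. ✗
2: successors {1, 2, 4}; □p there: 1:T, 2:T, 4:F. ✓
3: no successors, so ◇□p fails. ✗
4: successors {3}; □p there: 3:T. ✓
— 2 worlds.
For □◇p:
1: successors {4}; ◇p there: 4:F. ✗
2: successors {1, 2, 4}; ◇p there: 1:T, 2:T, 4:F. ✗
3: no successors, so □◇p holds vacuously. ✓
4: successors {3}; ◇p there: 3:F. ✗
— 1 world.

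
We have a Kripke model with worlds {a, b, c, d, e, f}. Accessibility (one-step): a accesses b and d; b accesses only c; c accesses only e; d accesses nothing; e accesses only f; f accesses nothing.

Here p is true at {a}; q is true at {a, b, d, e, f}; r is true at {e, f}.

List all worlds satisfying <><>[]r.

a: successors {b, d}; <>[]r there: b:T, d:F. ✓
b: successors {c}; <>[]r there: c:T. ✓
c: successors {e}; <>[]r there: e:T. ✓
d: no successors, so <><>[]r fails. ✗
e: successors {f}; <>[]r there: f:F. ✗
f: no successors, so <><>[]r fails. ✗

{a, b, c}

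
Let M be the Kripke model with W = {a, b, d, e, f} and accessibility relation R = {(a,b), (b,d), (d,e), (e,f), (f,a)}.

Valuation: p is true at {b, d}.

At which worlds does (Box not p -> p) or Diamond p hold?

a: Box not p -> p is T, Diamond p is T. ✓
b: Box not p -> p is T, Diamond p is T. ✓
d: Box not p -> p is T, Diamond p is F. ✓
e: Box not p -> p is F, Diamond p is F. ✗
f: Box not p -> p is F, Diamond p is F. ✗

{a, b, d}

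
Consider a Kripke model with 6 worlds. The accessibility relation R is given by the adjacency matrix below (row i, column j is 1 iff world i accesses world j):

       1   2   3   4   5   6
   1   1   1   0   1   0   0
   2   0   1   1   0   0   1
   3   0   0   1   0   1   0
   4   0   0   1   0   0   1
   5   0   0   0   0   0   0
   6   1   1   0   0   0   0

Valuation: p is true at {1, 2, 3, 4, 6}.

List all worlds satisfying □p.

{1, 2, 4, 5, 6}

1: successors {1, 2, 4}; p there: 1:T, 2:T, 4:T. ✓
2: successors {2, 3, 6}; p there: 2:T, 3:T, 6:T. ✓
3: successors {3, 5}; p there: 3:T, 5:F. ✗
4: successors {3, 6}; p there: 3:T, 6:T. ✓
5: no successors, so □p holds vacuously. ✓
6: successors {1, 2}; p there: 1:T, 2:T. ✓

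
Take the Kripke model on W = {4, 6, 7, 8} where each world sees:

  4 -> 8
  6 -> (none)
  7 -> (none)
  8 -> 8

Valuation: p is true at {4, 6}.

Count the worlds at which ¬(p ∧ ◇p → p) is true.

4: p ∧ ◇p → p is T. ✗
6: p ∧ ◇p → p is T. ✗
7: p ∧ ◇p → p is T. ✗
8: p ∧ ◇p → p is T. ✗
Satisfying worlds: ∅.

0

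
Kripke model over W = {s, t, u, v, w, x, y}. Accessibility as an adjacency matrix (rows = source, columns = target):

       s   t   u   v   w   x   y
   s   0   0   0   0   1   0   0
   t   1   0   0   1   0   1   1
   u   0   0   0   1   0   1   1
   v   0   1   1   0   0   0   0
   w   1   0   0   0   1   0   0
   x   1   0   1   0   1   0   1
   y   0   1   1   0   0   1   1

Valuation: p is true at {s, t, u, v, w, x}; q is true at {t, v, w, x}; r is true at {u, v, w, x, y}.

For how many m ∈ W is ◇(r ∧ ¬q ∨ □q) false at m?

s: successors {w}; r ∧ ¬q ∨ □q there: w:F. ✗
t: successors {s, v, x, y}; r ∧ ¬q ∨ □q there: s:T, v:F, x:F, y:T. ✓
u: successors {v, x, y}; r ∧ ¬q ∨ □q there: v:F, x:F, y:T. ✓
v: successors {t, u}; r ∧ ¬q ∨ □q there: t:F, u:T. ✓
w: successors {s, w}; r ∧ ¬q ∨ □q there: s:T, w:F. ✓
x: successors {s, u, w, y}; r ∧ ¬q ∨ □q there: s:T, u:T, w:F, y:T. ✓
y: successors {t, u, x, y}; r ∧ ¬q ∨ □q there: t:F, u:T, x:F, y:T. ✓
Satisfying worlds: {t, u, v, w, x, y}.
So ◇(r ∧ ¬q ∨ □q) fails at the other 1 world.

1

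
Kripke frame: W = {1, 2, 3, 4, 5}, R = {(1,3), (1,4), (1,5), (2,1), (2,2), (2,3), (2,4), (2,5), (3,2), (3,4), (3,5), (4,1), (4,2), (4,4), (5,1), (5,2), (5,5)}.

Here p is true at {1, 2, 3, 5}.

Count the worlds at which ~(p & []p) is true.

1: p & []p is F. ✓
2: p & []p is F. ✓
3: p & []p is F. ✓
4: p & []p is F. ✓
5: p & []p is T. ✗
Satisfying worlds: {1, 2, 3, 4}.

4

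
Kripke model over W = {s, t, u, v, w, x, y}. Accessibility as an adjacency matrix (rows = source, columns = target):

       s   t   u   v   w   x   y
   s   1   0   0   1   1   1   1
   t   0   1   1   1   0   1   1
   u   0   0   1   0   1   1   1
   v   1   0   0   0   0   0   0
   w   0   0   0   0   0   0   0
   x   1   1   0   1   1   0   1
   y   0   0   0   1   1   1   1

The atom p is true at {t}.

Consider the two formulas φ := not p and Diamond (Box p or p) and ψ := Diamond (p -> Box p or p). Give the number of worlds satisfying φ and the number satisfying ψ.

4 and 6

For not p and Diamond (Box p or p):
s: not p is T, Diamond (Box p or p) is T. ✓
t: not p is F, Diamond (Box p or p) is T. ✗
u: not p is T, Diamond (Box p or p) is T. ✓
v: not p is T, Diamond (Box p or p) is F. ✗
w: not p is T, Diamond (Box p or p) is F. ✗
x: not p is T, Diamond (Box p or p) is T. ✓
y: not p is T, Diamond (Box p or p) is T. ✓
— 4 worlds.
For Diamond (p -> Box p or p):
s: successors {s, v, w, x, y}; p -> Box p or p there: s:T, v:T, w:T, x:T, y:T. ✓
t: successors {t, u, v, x, y}; p -> Box p or p there: t:T, u:T, v:T, x:T, y:T. ✓
u: successors {u, w, x, y}; p -> Box p or p there: u:T, w:T, x:T, y:T. ✓
v: successors {s}; p -> Box p or p there: s:T. ✓
w: no successors, so Diamond (p -> Box p or p) fails. ✗
x: successors {s, t, v, w, y}; p -> Box p or p there: s:T, t:T, v:T, w:T, y:T. ✓
y: successors {v, w, x, y}; p -> Box p or p there: v:T, w:T, x:T, y:T. ✓
— 6 worlds.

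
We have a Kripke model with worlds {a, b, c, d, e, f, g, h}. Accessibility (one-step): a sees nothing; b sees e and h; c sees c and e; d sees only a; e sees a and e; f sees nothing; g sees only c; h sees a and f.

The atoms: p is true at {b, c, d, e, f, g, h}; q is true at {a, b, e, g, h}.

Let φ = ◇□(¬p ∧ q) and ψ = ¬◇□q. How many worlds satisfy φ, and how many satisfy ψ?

For ◇□(¬p ∧ q):
a: no successors, so ◇□(¬p ∧ q) fails. ✗
b: successors {e, h}; □(¬p ∧ q) there: e:F, h:F. ✗
c: successors {c, e}; □(¬p ∧ q) there: c:F, e:F. ✗
d: successors {a}; □(¬p ∧ q) there: a:T. ✓
e: successors {a, e}; □(¬p ∧ q) there: a:T, e:F. ✓
f: no successors, so ◇□(¬p ∧ q) fails. ✗
g: successors {c}; □(¬p ∧ q) there: c:F. ✗
h: successors {a, f}; □(¬p ∧ q) there: a:T, f:T. ✓
— 3 worlds.
For ¬◇□q:
a: ◇□q is F. ✓
b: ◇□q is T. ✗
c: ◇□q is T. ✗
d: ◇□q is T. ✗
e: ◇□q is T. ✗
f: ◇□q is F. ✓
g: ◇□q is F. ✓
h: ◇□q is T. ✗
— 3 worlds.

3 and 3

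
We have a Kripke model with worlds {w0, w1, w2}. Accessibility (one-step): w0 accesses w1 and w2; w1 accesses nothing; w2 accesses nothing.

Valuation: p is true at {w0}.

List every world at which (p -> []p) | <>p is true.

{w1, w2}

w0: p -> []p is F, <>p is F. ✗
w1: p -> []p is T, <>p is F. ✓
w2: p -> []p is T, <>p is F. ✓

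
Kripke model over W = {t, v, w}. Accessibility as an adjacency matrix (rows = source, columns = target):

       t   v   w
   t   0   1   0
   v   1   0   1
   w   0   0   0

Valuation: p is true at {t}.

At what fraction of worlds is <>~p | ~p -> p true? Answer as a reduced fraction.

1/3

t: <>~p | ~p is T, p is T. ✓
v: <>~p | ~p is T, p is F. ✗
w: <>~p | ~p is T, p is F. ✗
That's 1 of 3 worlds, so 1/3.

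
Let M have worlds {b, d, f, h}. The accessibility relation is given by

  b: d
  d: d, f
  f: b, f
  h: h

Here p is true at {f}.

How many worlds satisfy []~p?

b: successors {d}; ~p there: d:T. ✓
d: successors {d, f}; ~p there: d:T, f:F. ✗
f: successors {b, f}; ~p there: b:T, f:F. ✗
h: successors {h}; ~p there: h:T. ✓
Satisfying worlds: {b, h}.

2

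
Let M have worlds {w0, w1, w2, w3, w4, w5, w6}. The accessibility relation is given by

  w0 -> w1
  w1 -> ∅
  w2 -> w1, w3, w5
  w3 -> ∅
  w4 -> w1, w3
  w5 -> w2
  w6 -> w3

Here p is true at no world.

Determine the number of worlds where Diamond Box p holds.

4

w0: successors {w1}; Box p there: w1:T. ✓
w1: no successors, so Diamond Box p fails. ✗
w2: successors {w1, w3, w5}; Box p there: w1:T, w3:T, w5:F. ✓
w3: no successors, so Diamond Box p fails. ✗
w4: successors {w1, w3}; Box p there: w1:T, w3:T. ✓
w5: successors {w2}; Box p there: w2:F. ✗
w6: successors {w3}; Box p there: w3:T. ✓
Satisfying worlds: {w0, w2, w4, w6}.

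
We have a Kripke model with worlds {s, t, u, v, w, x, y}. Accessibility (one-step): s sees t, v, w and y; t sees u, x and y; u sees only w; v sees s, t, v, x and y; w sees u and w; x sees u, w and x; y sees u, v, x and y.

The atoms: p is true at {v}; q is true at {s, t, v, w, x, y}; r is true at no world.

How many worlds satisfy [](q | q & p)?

3

s: successors {t, v, w, y}; q | q & p there: t:T, v:T, w:T, y:T. ✓
t: successors {u, x, y}; q | q & p there: u:F, x:T, y:T. ✗
u: successors {w}; q | q & p there: w:T. ✓
v: successors {s, t, v, x, y}; q | q & p there: s:T, t:T, v:T, x:T, y:T. ✓
w: successors {u, w}; q | q & p there: u:F, w:T. ✗
x: successors {u, w, x}; q | q & p there: u:F, w:T, x:T. ✗
y: successors {u, v, x, y}; q | q & p there: u:F, v:T, x:T, y:T. ✗
Satisfying worlds: {s, u, v}.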